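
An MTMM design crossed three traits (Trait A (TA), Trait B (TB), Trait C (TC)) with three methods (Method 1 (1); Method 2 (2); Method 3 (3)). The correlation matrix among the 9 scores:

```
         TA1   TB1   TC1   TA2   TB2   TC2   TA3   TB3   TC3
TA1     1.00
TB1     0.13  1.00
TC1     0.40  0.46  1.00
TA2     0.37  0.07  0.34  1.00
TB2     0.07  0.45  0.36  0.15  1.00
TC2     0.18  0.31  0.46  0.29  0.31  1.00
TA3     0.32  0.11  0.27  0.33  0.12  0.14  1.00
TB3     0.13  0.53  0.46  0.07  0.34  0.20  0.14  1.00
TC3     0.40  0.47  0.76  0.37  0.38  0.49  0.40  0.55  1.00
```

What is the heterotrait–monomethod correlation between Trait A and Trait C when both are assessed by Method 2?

Different traits, same method: r(TA2, TC2) = 0.29.

0.29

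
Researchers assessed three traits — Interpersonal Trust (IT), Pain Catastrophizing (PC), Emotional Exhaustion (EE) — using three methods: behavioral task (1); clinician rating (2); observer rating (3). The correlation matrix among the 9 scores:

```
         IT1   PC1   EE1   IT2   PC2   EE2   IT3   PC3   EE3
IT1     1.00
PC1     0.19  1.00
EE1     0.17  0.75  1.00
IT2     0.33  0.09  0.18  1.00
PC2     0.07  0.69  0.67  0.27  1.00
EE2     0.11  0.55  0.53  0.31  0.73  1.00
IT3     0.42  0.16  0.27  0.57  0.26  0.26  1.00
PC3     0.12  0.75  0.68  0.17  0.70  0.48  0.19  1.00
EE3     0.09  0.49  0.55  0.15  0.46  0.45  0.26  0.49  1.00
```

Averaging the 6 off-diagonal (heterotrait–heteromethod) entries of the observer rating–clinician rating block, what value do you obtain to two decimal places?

0.30

HTHM values (method 3 × method 2): 0.26, 0.26, 0.17, 0.48, 0.15, 0.46; mean = 1.78/6 = 0.30.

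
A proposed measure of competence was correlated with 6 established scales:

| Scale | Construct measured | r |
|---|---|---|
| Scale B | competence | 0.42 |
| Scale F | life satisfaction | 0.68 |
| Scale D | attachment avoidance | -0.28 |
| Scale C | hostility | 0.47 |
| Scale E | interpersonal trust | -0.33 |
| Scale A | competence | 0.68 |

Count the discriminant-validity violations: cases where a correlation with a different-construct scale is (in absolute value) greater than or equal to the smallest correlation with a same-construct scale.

2

Convergent (same construct = competence): Scale B, Scale A.
Smallest convergent = 0.42. Discriminant |r|: 0.68, 0.28, 0.47, 0.33; count ≥ 0.42 → 2.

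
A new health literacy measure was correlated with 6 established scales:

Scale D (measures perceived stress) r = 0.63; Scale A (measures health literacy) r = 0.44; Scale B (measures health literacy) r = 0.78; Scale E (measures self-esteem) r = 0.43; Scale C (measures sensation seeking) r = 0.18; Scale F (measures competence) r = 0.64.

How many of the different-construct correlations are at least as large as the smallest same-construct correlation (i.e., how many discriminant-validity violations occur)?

Convergent (same construct = health literacy): Scale A, Scale B.
Smallest convergent = 0.44. Discriminant values: 0.63, 0.43, 0.18, 0.64; count ≥ 0.44 → 2.

2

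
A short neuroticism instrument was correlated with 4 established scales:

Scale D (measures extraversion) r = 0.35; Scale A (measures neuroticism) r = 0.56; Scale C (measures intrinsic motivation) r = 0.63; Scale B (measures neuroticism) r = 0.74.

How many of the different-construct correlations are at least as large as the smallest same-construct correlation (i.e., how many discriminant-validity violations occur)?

Convergent (same construct = neuroticism): Scale A, Scale B.
Smallest convergent = 0.56. Discriminant values: 0.35, 0.63; count ≥ 0.56 → 1.

1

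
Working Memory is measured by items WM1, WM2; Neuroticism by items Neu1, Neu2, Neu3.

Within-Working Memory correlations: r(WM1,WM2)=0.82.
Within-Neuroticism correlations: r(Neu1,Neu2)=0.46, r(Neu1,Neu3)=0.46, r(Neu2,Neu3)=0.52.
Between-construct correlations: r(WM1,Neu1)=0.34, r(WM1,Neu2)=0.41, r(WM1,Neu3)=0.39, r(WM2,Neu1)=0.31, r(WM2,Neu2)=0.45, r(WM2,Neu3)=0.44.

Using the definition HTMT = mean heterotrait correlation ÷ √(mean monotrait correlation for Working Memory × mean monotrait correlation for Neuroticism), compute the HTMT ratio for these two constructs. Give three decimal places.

Mean between = 2.34/6 = 0.3900.
Mean within-WM = 0.82/1 = 0.8200; mean within-Neu = 1.44/3 = 0.4800.
Geometric mean = √(0.8200 × 0.4800) = 0.6274.
HTMT = 0.3900 / 0.6274 = 0.622.

0.622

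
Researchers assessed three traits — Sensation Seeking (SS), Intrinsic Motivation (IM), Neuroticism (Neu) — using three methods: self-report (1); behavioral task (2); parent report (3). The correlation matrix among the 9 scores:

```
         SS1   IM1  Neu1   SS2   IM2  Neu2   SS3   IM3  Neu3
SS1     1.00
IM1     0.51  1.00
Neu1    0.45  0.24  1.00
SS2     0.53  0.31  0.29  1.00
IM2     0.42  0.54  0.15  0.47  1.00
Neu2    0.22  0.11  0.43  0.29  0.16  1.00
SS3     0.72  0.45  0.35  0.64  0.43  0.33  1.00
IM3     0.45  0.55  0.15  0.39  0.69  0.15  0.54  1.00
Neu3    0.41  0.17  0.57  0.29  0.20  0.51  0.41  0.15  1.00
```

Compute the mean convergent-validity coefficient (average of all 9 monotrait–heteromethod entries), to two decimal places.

Convergent values: 0.53, 0.72, 0.64, 0.54, 0.55, 0.69, 0.43, 0.57, 0.51; mean = 5.18/9 = 0.58.

0.58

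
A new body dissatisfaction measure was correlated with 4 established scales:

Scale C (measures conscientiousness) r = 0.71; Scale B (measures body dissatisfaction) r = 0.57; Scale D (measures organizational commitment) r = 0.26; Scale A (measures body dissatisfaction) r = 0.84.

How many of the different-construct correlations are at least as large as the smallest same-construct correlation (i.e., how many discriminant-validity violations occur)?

1

Convergent (same construct = body dissatisfaction): Scale B, Scale A.
Smallest convergent = 0.57. Discriminant values: 0.71, 0.26; count ≥ 0.57 → 1.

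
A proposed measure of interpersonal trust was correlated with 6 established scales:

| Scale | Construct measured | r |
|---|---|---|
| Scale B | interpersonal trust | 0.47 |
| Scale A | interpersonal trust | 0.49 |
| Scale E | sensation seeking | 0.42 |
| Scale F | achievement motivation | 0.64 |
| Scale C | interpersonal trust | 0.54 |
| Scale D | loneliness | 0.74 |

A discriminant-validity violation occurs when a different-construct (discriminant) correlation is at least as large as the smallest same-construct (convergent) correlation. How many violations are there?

2

Convergent (same construct = interpersonal trust): Scale B, Scale A, Scale C.
Smallest convergent = 0.47. Discriminant values: 0.42, 0.64, 0.74; count ≥ 0.47 → 2.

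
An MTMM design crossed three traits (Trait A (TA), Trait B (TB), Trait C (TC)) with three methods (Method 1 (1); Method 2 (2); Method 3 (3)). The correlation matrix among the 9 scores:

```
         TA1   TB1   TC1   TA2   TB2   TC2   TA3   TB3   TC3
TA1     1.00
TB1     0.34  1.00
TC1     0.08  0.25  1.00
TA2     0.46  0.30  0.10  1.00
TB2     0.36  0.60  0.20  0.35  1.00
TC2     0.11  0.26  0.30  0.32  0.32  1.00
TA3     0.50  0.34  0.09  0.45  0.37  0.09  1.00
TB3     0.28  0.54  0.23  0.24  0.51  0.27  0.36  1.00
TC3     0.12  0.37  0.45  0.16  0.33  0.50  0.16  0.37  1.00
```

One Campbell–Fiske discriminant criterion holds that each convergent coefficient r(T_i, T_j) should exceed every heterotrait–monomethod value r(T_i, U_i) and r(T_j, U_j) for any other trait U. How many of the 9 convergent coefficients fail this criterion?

1

Convergent coefficients and their comparison sets:
TA (methods 1·2): 0.46 vs {0.34, 0.35, 0.08, 0.32} → pass.
TA (methods 1·3): 0.50 vs {0.34, 0.36, 0.08, 0.16} → pass.
TA (methods 2·3): 0.45 vs {0.35, 0.36, 0.32, 0.16} → pass.
TB (methods 1·2): 0.60 vs {0.34, 0.35, 0.25, 0.32} → pass.
TB (methods 1·3): 0.54 vs {0.34, 0.36, 0.25, 0.37} → pass.
TB (methods 2·3): 0.51 vs {0.35, 0.36, 0.32, 0.37} → pass.
TC (methods 1·2): 0.30 vs {0.08, 0.32, 0.25, 0.32} → fail.
TC (methods 1·3): 0.45 vs {0.08, 0.16, 0.25, 0.37} → pass.
TC (methods 2·3): 0.50 vs {0.32, 0.16, 0.32, 0.37} → pass.
1 of 9 fail.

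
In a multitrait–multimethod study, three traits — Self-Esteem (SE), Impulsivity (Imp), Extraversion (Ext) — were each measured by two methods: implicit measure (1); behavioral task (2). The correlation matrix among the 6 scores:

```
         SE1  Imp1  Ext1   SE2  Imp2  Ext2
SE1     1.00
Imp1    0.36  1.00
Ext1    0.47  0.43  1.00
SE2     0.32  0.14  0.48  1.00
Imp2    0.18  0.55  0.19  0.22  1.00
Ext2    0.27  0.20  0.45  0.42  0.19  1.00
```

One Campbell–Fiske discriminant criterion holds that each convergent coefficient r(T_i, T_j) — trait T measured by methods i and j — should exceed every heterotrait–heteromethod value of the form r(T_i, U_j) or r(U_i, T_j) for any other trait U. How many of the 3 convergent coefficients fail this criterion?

Convergent coefficients and their comparison sets:
SE (methods 1·2): 0.32 vs {0.18, 0.14, 0.27, 0.48} → fail.
Imp (methods 1·2): 0.55 vs {0.14, 0.18, 0.20, 0.19} → pass.
Ext (methods 1·2): 0.45 vs {0.48, 0.27, 0.19, 0.20} → fail.
2 of 3 fail.

2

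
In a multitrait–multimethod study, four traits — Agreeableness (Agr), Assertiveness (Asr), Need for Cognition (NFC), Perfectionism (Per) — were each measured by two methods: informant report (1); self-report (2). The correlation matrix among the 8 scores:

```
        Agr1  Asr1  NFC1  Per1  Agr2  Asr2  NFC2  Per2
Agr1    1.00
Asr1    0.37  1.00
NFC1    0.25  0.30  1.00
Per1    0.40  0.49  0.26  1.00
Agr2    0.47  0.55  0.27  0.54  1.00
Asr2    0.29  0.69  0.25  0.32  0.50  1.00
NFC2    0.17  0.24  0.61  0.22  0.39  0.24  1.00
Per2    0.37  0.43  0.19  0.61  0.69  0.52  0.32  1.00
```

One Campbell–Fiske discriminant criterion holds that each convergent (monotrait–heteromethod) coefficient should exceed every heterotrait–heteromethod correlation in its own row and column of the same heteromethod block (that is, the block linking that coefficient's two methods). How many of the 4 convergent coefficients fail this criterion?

1

Each convergent coefficient versus the relevant comparison correlations:
Agr (methods 1·2): 0.47 vs {0.29, 0.55, 0.17, 0.27, 0.37, 0.54} → fail.
Asr (methods 1·2): 0.69 vs {0.55, 0.29, 0.24, 0.25, 0.43, 0.32} → pass.
NFC (methods 1·2): 0.61 vs {0.27, 0.17, 0.25, 0.24, 0.19, 0.22} → pass.
Per (methods 1·2): 0.61 vs {0.54, 0.37, 0.32, 0.43, 0.22, 0.19} → pass.
1 of 4 fail.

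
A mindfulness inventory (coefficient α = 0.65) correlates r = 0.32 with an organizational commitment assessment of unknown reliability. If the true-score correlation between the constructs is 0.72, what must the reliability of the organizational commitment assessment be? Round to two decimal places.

0.30

r_true = r_obs / √(r_xx · r_yy) ⇒ 0.72 = 0.32 / √(0.65 · r_yy).
√(0.65 · r_yy) = 0.32 / 0.72 = 0.4444; 0.65 · r_yy = 0.1975; r_yy = 0.1975 / 0.65 ≈ 0.30.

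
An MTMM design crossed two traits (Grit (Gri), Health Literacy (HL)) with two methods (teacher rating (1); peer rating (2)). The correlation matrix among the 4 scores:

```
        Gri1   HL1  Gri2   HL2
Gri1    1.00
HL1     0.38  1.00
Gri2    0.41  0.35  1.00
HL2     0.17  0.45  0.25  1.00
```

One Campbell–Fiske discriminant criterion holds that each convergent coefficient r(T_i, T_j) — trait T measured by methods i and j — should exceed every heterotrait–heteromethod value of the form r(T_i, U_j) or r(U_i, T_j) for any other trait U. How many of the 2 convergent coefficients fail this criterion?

Checking each validity diagonal entry against its comparison values:
Gri (methods 1·2): 0.41 vs {0.17, 0.35} → pass.
HL (methods 1·2): 0.45 vs {0.35, 0.17} → pass.
0 of 2 fail.

0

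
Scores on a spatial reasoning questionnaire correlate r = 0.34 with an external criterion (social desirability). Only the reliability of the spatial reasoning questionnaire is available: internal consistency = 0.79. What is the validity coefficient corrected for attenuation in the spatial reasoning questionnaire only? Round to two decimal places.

Single correction: r_c = r_obs / √r_xx = 0.34 / √0.79 = 0.34 / 0.8888 ≈ 0.38.

0.38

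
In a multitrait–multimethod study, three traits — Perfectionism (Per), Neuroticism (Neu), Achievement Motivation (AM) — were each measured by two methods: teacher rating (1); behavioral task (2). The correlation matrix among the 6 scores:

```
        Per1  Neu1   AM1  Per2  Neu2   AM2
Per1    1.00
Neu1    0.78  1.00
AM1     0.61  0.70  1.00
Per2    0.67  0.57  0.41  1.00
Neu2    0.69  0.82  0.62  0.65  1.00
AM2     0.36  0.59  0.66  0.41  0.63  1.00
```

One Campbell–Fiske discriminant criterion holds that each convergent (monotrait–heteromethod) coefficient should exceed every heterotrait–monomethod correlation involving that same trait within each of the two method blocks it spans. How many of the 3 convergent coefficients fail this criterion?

Convergent coefficients and their comparison sets:
Per (methods 1·2): 0.67 vs {0.78, 0.65, 0.61, 0.41} → fail.
Neu (methods 1·2): 0.82 vs {0.78, 0.65, 0.70, 0.63} → pass.
AM (methods 1·2): 0.66 vs {0.61, 0.41, 0.70, 0.63} → fail.
2 of 3 fail.

2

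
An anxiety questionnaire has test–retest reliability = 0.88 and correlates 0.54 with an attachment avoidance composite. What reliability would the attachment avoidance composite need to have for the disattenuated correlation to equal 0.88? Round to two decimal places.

0.43

r_true = r_obs / √(r_xx · r_yy) ⇒ 0.88 = 0.54 / √(0.88 · r_yy).
√(0.88 · r_yy) = 0.54 / 0.88 = 0.6136; 0.88 · r_yy = 0.3765; r_yy = 0.3765 / 0.88 ≈ 0.43.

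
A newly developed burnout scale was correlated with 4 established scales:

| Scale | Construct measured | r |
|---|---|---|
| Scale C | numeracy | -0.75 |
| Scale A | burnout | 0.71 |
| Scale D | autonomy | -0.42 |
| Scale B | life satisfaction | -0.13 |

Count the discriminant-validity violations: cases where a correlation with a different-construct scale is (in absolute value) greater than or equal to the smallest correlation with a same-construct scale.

1

Convergent (same construct = burnout): Scale A.
Smallest convergent = 0.71. Discriminant |r|: 0.75, 0.42, 0.13; count ≥ 0.71 → 1.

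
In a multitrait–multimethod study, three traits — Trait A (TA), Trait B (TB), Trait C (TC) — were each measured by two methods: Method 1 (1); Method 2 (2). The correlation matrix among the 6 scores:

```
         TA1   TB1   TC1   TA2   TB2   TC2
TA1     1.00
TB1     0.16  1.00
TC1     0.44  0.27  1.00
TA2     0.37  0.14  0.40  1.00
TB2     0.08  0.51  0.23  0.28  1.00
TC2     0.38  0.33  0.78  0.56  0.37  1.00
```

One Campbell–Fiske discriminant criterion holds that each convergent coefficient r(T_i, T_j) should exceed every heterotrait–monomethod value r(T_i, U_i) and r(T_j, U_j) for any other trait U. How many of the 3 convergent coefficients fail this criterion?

Convergent coefficients and their comparison sets:
TA (methods 1·2): 0.37 vs {0.16, 0.28, 0.44, 0.56} → fail.
TB (methods 1·2): 0.51 vs {0.16, 0.28, 0.27, 0.37} → pass.
TC (methods 1·2): 0.78 vs {0.44, 0.56, 0.27, 0.37} → pass.
1 of 3 fail.

1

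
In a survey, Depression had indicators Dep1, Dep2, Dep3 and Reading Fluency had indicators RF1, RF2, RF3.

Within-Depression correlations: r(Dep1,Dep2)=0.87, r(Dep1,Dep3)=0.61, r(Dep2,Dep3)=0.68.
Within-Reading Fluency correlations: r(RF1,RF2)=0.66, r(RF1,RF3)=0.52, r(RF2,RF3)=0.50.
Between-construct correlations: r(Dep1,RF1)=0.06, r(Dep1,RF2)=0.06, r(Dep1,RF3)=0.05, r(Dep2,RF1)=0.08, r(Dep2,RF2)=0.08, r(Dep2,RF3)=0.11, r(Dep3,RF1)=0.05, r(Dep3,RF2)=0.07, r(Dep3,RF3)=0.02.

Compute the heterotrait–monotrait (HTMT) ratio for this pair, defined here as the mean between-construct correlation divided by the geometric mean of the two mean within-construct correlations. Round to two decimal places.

0.10

Mean between = 0.58/9 = 0.0644.
Mean within-Dep = 2.16/3 = 0.7200; mean within-RF = 1.68/3 = 0.5600.
Geometric mean = √(0.7200 × 0.5600) = 0.6350.
HTMT = 0.0644 / 0.6350 = 0.10.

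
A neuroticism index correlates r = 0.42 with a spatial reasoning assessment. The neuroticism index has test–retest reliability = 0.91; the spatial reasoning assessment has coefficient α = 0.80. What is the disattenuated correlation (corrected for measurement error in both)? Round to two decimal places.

0.49

r_true = r_obs / √(r_xx · r_yy) = 0.42 / √(0.91 × 0.80) = 0.42 / √0.7280 = 0.42 / 0.8532 ≈ 0.49.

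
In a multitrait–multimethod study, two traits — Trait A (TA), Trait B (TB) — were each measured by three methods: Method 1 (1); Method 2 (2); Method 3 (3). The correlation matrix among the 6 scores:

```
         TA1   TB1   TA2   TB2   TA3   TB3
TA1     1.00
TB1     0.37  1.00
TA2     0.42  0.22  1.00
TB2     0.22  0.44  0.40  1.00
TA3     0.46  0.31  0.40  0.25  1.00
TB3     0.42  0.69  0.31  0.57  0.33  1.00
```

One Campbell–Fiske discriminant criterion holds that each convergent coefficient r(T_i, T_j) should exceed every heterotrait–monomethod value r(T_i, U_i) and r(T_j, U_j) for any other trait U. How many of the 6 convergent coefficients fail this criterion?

Checking each validity diagonal entry against its comparison values:
TA (methods 1·2): 0.42 vs {0.37, 0.40} → pass.
TA (methods 1·3): 0.46 vs {0.37, 0.33} → pass.
TA (methods 2·3): 0.40 vs {0.40, 0.33} → fail.
TB (methods 1·2): 0.44 vs {0.37, 0.40} → pass.
TB (methods 1·3): 0.69 vs {0.37, 0.33} → pass.
TB (methods 2·3): 0.57 vs {0.40, 0.33} → pass.
1 of 6 fail.

1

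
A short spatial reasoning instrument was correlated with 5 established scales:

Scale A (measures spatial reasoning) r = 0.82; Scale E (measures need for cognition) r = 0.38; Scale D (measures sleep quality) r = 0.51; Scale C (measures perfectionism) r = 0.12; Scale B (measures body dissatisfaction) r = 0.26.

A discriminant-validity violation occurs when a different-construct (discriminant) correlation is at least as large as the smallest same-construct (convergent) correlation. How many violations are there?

Convergent (same construct = spatial reasoning): Scale A.
Smallest convergent = 0.82. Discriminant values: 0.38, 0.51, 0.12, 0.26; count ≥ 0.82 → 0.

0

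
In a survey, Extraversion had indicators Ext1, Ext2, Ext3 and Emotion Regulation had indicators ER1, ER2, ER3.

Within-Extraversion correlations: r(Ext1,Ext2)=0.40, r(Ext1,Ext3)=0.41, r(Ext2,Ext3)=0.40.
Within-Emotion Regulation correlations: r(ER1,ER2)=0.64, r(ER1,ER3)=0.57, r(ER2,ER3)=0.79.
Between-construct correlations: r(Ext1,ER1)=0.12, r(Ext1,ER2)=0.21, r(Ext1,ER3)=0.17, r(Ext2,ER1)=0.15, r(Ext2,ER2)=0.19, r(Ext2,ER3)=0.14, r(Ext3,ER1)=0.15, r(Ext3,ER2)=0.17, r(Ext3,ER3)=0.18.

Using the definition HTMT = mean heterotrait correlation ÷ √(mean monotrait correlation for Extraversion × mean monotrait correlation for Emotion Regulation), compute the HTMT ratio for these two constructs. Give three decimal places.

0.317

Between-construct mean = 1.48/9 = 0.1644.
Mean within-Ext = 1.21/3 = 0.4033; mean within-ER = 2.00/3 = 0.6667.
Geometric mean = √(0.4033 × 0.6667) = 0.5185.
HTMT = 0.1644 / 0.5185 = 0.317.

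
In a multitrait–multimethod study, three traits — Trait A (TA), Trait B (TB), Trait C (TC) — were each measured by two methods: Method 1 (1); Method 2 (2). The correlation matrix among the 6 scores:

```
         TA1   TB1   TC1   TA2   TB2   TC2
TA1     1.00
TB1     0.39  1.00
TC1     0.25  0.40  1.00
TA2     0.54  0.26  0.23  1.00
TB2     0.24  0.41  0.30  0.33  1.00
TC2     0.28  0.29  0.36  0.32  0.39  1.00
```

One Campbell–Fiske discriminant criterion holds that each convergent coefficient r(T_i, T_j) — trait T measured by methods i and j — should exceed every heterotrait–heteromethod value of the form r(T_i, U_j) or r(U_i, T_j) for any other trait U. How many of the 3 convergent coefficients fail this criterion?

Each convergent coefficient versus the relevant comparison correlations:
TA (methods 1·2): 0.54 vs {0.24, 0.26, 0.28, 0.23} → pass.
TB (methods 1·2): 0.41 vs {0.26, 0.24, 0.29, 0.30} → pass.
TC (methods 1·2): 0.36 vs {0.23, 0.28, 0.30, 0.29} → pass.
0 of 3 fail.

0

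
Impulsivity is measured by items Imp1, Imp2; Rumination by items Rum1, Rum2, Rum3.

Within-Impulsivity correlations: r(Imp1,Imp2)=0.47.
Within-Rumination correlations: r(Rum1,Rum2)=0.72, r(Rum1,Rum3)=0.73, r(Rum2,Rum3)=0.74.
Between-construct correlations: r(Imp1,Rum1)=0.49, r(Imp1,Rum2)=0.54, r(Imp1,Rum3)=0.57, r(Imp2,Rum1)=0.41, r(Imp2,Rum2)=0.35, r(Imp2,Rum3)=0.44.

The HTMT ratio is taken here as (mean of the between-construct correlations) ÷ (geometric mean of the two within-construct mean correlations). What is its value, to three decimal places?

Mean between = 2.80/6 = 0.4667.
Mean within-Imp = 0.47/1 = 0.4700; mean within-Rum = 2.19/3 = 0.7300.
Geometric mean = √(0.4700 × 0.7300) = 0.5857.
HTMT = 0.4667 / 0.5857 = 0.797.

0.797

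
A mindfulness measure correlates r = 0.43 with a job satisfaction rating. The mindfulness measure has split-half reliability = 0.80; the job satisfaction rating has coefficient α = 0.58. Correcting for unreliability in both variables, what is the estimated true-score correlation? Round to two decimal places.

0.63

r_true = r_obs / √(r_xx · r_yy) = 0.43 / √(0.80 × 0.58) = 0.43 / √0.4640 = 0.43 / 0.6812 ≈ 0.63.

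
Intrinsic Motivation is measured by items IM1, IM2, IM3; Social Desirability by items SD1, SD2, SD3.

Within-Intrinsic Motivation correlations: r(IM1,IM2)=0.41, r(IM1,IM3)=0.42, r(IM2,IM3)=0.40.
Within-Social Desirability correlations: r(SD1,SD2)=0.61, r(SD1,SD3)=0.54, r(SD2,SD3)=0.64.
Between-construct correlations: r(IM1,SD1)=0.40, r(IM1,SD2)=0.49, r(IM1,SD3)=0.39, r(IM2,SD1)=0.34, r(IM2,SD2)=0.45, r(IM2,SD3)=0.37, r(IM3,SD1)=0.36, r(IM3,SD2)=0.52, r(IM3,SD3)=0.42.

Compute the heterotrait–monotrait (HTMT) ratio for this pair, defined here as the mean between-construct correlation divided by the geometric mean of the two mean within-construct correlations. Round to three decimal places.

0.840

Between-construct mean = 3.74/9 = 0.4156.
Mean within-IM = 1.23/3 = 0.4100; mean within-SD = 1.79/3 = 0.5967.
Geometric mean = √(0.4100 × 0.5967) = 0.4946.
HTMT = 0.4156 / 0.4946 = 0.840.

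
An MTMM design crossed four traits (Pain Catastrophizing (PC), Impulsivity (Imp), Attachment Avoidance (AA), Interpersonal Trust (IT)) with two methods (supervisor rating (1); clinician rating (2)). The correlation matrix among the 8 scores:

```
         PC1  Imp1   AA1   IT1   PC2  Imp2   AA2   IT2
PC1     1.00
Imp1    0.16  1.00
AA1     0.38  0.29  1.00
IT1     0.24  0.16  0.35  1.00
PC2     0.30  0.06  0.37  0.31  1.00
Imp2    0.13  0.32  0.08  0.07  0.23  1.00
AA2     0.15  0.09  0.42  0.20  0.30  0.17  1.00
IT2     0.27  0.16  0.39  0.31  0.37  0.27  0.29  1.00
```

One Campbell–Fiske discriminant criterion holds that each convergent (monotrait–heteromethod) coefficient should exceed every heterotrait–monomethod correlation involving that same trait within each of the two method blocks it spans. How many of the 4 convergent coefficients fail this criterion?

Each convergent coefficient versus the relevant comparison correlations:
PC (methods 1·2): 0.30 vs {0.16, 0.23, 0.38, 0.30, 0.24, 0.37} → fail.
Imp (methods 1·2): 0.32 vs {0.16, 0.23, 0.29, 0.17, 0.16, 0.27} → pass.
AA (methods 1·2): 0.42 vs {0.38, 0.30, 0.29, 0.17, 0.35, 0.29} → pass.
IT (methods 1·2): 0.31 vs {0.24, 0.37, 0.16, 0.27, 0.35, 0.29} → fail.
2 of 4 fail.

2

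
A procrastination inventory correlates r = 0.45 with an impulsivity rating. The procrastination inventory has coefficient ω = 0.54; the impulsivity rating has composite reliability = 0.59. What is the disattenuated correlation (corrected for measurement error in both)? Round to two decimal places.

r_true = r_obs / √(r_xx · r_yy) = 0.45 / √(0.54 × 0.59) = 0.45 / √0.3186 = 0.45 / 0.5644 ≈ 0.80.

0.80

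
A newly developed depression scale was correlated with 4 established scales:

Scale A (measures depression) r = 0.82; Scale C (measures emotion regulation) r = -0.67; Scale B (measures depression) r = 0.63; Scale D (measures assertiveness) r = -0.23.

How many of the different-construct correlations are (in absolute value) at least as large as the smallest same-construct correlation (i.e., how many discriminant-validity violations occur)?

1

Convergent (same construct = depression): Scale A, Scale B.
Smallest convergent = 0.63. Discriminant |r|: 0.67, 0.23; count ≥ 0.63 → 1.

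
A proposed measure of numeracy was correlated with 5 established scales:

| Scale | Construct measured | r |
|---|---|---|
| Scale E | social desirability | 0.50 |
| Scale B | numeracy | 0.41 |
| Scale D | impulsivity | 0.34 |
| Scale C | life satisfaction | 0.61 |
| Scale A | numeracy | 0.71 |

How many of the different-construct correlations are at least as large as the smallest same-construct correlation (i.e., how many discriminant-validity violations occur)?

2

Convergent (same construct = numeracy): Scale B, Scale A.
Smallest convergent = 0.41. Discriminant values: 0.50, 0.34, 0.61; count ≥ 0.41 → 2.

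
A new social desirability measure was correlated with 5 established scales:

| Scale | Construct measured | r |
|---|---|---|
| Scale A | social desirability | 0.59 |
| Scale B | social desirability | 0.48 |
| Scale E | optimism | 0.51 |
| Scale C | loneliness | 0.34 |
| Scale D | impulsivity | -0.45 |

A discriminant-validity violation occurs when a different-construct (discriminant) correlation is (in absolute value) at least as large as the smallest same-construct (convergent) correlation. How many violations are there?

1

Convergent (same construct = social desirability): Scale A, Scale B.
Smallest convergent = 0.48. Discriminant |r|: 0.51, 0.34, 0.45; count ≥ 0.48 → 1.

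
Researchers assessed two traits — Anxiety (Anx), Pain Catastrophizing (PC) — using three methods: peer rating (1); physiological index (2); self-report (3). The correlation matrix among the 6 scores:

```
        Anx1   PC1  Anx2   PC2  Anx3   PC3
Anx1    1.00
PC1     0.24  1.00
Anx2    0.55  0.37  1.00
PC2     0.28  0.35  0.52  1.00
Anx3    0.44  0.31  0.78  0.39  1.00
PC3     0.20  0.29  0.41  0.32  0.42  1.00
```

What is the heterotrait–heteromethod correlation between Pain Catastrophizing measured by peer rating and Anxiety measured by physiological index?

0.37

Different traits and methods: r(PC1, Anx2) = 0.37.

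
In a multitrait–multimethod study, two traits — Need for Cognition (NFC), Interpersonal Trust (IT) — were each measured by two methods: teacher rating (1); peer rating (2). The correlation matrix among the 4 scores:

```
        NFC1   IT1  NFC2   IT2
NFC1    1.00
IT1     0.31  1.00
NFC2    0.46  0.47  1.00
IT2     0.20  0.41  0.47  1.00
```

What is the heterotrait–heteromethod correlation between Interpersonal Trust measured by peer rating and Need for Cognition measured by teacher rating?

0.20

Different traits and methods: r(IT2, NFC1) = 0.20.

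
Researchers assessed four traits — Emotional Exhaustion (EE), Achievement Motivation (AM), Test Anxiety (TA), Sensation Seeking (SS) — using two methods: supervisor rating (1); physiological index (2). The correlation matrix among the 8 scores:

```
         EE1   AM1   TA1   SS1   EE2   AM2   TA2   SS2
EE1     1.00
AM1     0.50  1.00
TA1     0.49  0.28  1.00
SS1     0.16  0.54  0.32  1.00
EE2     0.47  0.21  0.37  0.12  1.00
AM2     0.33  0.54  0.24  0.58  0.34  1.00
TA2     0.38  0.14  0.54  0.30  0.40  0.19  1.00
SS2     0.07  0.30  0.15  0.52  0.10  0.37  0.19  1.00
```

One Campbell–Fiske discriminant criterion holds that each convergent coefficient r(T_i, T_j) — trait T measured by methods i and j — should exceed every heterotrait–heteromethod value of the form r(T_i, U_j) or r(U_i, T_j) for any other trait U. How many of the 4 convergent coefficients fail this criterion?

2

Convergent coefficients and their comparison sets:
EE (methods 1·2): 0.47 vs {0.33, 0.21, 0.38, 0.37, 0.07, 0.12} → pass.
AM (methods 1·2): 0.54 vs {0.21, 0.33, 0.14, 0.24, 0.30, 0.58} → fail.
TA (methods 1·2): 0.54 vs {0.37, 0.38, 0.24, 0.14, 0.15, 0.30} → pass.
SS (methods 1·2): 0.52 vs {0.12, 0.07, 0.58, 0.30, 0.30, 0.15} → fail.
2 of 4 fail.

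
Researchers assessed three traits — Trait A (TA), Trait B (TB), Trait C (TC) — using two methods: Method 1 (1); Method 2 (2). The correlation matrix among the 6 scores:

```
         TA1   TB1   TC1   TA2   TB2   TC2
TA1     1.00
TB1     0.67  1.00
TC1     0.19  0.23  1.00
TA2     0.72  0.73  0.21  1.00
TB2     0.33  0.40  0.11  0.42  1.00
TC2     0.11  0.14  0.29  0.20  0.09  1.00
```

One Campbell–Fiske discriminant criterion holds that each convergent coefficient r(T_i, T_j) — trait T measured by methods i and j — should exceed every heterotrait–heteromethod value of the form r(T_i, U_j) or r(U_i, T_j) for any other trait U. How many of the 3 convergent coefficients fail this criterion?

Checking each validity diagonal entry against its comparison values:
TA (methods 1·2): 0.72 vs {0.33, 0.73, 0.11, 0.21} → fail.
TB (methods 1·2): 0.40 vs {0.73, 0.33, 0.14, 0.11} → fail.
TC (methods 1·2): 0.29 vs {0.21, 0.11, 0.11, 0.14} → pass.
2 of 3 fail.

2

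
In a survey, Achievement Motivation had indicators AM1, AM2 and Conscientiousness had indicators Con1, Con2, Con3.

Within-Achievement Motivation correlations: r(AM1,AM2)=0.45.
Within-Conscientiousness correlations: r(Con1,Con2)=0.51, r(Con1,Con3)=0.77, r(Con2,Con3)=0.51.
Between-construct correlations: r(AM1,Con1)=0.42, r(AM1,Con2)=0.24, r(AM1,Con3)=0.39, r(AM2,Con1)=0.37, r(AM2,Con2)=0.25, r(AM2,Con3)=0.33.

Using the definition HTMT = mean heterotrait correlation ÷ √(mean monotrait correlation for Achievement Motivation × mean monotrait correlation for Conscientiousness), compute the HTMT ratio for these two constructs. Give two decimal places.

Mean between = 2.00/6 = 0.3333.
Mean within-AM = 0.45/1 = 0.4500; mean within-Con = 1.79/3 = 0.5967.
Geometric mean = √(0.4500 × 0.5967) = 0.5182.
HTMT = 0.3333 / 0.5182 = 0.64.

0.64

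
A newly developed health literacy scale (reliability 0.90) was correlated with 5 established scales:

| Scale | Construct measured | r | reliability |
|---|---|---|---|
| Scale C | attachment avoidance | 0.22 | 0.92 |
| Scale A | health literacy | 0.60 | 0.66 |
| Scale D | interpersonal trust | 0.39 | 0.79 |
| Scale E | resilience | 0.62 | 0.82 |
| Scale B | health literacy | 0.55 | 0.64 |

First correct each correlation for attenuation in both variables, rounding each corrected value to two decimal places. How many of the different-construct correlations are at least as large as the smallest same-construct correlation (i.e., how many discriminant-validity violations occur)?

Disattenuated r (r / √(r_scale · r_new)):
  Scale C (disc): 0.22 / √(0.92·0.90) = 0.24
  Scale A (conv): 0.60 / √(0.66·0.90) = 0.78
  Scale D (disc): 0.39 / √(0.79·0.90) = 0.46
  Scale E (disc): 0.62 / √(0.82·0.90) = 0.72
  Scale B (conv): 0.55 / √(0.64·0.90) = 0.72
Smallest convergent = 0.72. Discriminant values: 0.24, 0.46, 0.72; count ≥ 0.72 → 1.

1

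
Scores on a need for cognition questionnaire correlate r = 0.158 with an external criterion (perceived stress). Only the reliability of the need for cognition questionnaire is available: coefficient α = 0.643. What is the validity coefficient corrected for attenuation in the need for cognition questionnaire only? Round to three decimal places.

Single correction: r_c = r_obs / √r_xx = 0.158 / √0.643 = 0.158 / 0.8019 ≈ 0.197.

0.197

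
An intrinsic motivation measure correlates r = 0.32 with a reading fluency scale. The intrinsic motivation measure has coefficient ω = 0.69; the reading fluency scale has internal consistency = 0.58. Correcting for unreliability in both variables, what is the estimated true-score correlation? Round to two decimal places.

0.51

r_true = r_obs / √(r_xx · r_yy) = 0.32 / √(0.69 × 0.58) = 0.32 / √0.4002 = 0.32 / 0.6326 ≈ 0.51.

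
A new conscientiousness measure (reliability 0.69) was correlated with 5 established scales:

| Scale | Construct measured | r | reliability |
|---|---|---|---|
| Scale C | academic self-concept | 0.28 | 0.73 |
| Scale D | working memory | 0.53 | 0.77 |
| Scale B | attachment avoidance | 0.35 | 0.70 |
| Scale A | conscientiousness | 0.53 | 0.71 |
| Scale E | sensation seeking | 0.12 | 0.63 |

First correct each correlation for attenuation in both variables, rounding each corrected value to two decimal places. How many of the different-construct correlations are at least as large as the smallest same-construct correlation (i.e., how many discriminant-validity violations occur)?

Disattenuated r (r / √(r_scale · r_new)):
  Scale C (disc): 0.28 / √(0.73·0.69) = 0.39
  Scale D (disc): 0.53 / √(0.77·0.69) = 0.73
  Scale B (disc): 0.35 / √(0.70·0.69) = 0.50
  Scale A (conv): 0.53 / √(0.71·0.69) = 0.76
  Scale E (disc): 0.12 / √(0.63·0.69) = 0.18
Smallest convergent = 0.76. Discriminant values: 0.39, 0.73, 0.50, 0.18; count ≥ 0.76 → 0.

0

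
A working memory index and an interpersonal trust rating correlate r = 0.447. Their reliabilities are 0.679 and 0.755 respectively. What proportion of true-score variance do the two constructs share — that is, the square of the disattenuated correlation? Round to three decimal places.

Disattenuated r = 0.447 / √(0.679 × 0.755) = 0.447 / 0.7160 = 0.6243.
Shared true-score variance = 0.6243² = 0.3898 ≈ 0.390.

0.390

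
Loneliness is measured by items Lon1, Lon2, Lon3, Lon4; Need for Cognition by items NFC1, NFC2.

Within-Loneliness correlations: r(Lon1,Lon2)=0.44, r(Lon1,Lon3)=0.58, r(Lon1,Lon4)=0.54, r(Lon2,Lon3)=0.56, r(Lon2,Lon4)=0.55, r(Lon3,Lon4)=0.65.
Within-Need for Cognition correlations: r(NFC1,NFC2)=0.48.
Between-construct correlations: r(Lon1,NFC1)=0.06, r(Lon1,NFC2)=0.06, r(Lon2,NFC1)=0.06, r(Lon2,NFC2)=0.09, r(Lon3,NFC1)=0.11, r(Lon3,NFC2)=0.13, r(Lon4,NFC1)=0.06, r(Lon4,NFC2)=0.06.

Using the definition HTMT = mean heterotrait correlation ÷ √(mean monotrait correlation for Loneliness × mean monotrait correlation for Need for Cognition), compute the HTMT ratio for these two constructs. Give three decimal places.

0.153

Between-construct mean = 0.63/8 = 0.0788.
Mean within-Lon = 3.32/6 = 0.5533; mean within-NFC = 0.48/1 = 0.4800.
Geometric mean = √(0.5533 × 0.4800) = 0.5153.
HTMT = 0.0788 / 0.5153 = 0.153.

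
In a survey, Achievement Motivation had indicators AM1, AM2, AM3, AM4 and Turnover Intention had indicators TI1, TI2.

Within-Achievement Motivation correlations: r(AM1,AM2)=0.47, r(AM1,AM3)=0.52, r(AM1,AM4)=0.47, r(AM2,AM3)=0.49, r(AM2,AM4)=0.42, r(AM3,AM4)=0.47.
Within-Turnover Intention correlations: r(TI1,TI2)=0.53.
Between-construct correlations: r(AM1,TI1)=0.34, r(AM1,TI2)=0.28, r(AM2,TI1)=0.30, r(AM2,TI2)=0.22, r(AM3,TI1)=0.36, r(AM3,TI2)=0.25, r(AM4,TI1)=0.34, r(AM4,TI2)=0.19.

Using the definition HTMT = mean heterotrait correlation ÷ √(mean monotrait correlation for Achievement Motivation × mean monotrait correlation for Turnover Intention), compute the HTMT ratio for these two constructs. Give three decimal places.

Between-construct mean = 2.28/8 = 0.2850.
Mean within-AM = 2.84/6 = 0.4733; mean within-TI = 0.53/1 = 0.5300.
Geometric mean = √(0.4733 × 0.5300) = 0.5008.
HTMT = 0.2850 / 0.5008 = 0.569.

0.569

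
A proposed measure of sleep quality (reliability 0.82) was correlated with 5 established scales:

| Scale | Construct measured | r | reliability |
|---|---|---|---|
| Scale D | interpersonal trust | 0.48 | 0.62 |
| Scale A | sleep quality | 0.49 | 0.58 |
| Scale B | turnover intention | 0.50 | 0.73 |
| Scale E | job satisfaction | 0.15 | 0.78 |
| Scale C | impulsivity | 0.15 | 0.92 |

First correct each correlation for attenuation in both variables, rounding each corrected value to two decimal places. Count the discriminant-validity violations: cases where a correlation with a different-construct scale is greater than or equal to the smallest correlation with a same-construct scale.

0

Disattenuated r (r / √(r_scale · r_new)):
  Scale D (disc): 0.48 / √(0.62·0.82) = 0.67
  Scale A (conv): 0.49 / √(0.58·0.82) = 0.71
  Scale B (disc): 0.50 / √(0.73·0.82) = 0.65
  Scale E (disc): 0.15 / √(0.78·0.82) = 0.19
  Scale C (disc): 0.15 / √(0.92·0.82) = 0.17
Smallest convergent = 0.71. Discriminant values: 0.67, 0.65, 0.19, 0.17; count ≥ 0.71 → 0.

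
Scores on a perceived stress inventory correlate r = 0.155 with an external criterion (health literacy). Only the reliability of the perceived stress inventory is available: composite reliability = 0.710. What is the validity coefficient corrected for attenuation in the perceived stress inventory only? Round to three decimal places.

0.184

Single correction: r_c = r_obs / √r_xx = 0.155 / √0.710 = 0.155 / 0.8426 ≈ 0.184.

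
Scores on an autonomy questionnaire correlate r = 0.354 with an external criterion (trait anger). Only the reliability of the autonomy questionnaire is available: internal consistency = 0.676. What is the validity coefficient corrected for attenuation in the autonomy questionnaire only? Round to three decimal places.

0.431

Single correction: r_c = r_obs / √r_xx = 0.354 / √0.676 = 0.354 / 0.8222 ≈ 0.431.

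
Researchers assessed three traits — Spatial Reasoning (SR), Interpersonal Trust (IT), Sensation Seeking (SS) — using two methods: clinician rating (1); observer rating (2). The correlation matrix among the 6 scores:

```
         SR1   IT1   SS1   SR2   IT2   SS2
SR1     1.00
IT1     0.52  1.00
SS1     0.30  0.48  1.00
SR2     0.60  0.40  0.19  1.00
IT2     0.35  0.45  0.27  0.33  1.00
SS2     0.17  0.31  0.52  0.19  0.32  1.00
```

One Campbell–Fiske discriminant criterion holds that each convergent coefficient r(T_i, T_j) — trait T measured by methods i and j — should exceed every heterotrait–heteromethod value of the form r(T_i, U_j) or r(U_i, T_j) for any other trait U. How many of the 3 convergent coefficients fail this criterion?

0

Checking each validity diagonal entry against its comparison values:
SR (methods 1·2): 0.60 vs {0.35, 0.40, 0.17, 0.19} → pass.
IT (methods 1·2): 0.45 vs {0.40, 0.35, 0.31, 0.27} → pass.
SS (methods 1·2): 0.52 vs {0.19, 0.17, 0.27, 0.31} → pass.
0 of 3 fail.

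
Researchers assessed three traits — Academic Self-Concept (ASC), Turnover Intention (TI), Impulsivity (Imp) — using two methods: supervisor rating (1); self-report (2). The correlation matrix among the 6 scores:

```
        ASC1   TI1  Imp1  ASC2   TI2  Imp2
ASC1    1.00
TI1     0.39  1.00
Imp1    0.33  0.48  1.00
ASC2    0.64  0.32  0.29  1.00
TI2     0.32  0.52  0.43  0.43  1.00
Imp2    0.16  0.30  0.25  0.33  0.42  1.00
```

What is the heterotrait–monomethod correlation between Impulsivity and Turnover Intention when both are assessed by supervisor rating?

0.48

Different traits, same method: r(Imp1, TI1) = 0.48.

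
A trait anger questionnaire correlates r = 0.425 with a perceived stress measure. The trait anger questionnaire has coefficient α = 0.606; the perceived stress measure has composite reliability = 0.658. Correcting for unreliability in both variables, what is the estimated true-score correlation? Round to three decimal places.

r_true = r_obs / √(r_xx · r_yy) = 0.425 / √(0.606 × 0.658) = 0.425 / √0.398748 = 0.425 / 0.6315 ≈ 0.673.

0.673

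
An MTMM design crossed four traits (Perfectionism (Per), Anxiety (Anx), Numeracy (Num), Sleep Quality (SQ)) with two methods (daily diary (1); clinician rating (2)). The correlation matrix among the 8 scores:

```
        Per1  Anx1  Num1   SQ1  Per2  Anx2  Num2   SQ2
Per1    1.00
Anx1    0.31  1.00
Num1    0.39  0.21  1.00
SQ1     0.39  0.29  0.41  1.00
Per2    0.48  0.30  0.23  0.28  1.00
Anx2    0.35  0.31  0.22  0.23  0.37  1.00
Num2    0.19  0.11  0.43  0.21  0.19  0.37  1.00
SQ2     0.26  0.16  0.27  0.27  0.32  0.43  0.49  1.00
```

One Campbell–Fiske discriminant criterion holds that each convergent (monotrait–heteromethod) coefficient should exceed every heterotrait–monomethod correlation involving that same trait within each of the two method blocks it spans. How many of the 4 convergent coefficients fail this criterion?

3

Checking each validity diagonal entry against its comparison values:
Per (methods 1·2): 0.48 vs {0.31, 0.37, 0.39, 0.19, 0.39, 0.32} → pass.
Anx (methods 1·2): 0.31 vs {0.31, 0.37, 0.21, 0.37, 0.29, 0.43} → fail.
Num (methods 1·2): 0.43 vs {0.39, 0.19, 0.21, 0.37, 0.41, 0.49} → fail.
SQ (methods 1·2): 0.27 vs {0.39, 0.32, 0.29, 0.43, 0.41, 0.49} → fail.
3 of 4 fail.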